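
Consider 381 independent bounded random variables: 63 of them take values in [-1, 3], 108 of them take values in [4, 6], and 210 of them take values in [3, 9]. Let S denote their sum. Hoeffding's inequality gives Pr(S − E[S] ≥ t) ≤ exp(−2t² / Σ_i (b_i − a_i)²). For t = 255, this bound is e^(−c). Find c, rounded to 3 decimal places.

14.450

Σ(b_i − a_i)² = 63·4² + 108·2² + 210·6² = 9000.
c = 2t² / 9000 = 2·255² / 9000 = 14.4500.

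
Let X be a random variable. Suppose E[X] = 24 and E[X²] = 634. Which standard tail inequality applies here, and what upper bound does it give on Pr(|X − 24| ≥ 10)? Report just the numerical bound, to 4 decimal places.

The first two moments determine the variance, so Chebyshev's inequality is the sharpest standard bound available.
Var(X) = E[X²] − (E[X])² = 634 − 576 = 58.
Chebyshev's inequality: Pr(|X − μ| ≥ t) ≤ Var(X)/t² = 58/100 = 0.5800.

0.5800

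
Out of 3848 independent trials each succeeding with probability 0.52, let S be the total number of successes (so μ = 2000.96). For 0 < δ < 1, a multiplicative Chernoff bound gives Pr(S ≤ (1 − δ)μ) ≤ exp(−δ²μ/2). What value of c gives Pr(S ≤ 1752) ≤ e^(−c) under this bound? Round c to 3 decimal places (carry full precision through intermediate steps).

Write 1752 = (1 − δ)μ, so δ = 1 − 1752/2000.96 = 0.1244203…
Then the exponent is δ²μ/2 = (μ − 1752)²/(2μ) = 15.487836.

15.488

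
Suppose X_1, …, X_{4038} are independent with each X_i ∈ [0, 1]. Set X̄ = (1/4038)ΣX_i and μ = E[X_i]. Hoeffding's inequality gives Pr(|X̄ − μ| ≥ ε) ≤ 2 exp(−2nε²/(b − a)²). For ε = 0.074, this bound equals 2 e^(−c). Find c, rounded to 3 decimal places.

44.224

c = 2nε²/(b − a)² = 2·4038·0.074² / 1² = 44.2242.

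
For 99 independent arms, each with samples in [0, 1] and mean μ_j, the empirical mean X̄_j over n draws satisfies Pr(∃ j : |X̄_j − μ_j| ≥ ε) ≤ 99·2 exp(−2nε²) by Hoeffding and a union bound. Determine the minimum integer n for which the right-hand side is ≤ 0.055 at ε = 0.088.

Need 2·99·exp(−2nε²) ≤ 0.055, i.e. exp(−2nε²) ≤ 0.055/198.
So 2nε² ≥ ln(198/0.055) = 8.188689.
Hence n ≥ 8.188689/(2·0.088²) = 528.712.
The smallest integer n is 529.

529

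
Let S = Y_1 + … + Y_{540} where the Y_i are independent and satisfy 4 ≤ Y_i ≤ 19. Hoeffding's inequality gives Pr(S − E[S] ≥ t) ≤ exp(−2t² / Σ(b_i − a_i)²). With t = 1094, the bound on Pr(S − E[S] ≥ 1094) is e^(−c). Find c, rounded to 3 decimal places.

Σ(b_i − a_i)² = 540·(15)² = 121500.
c = 2t²/121500 = 2·1094²/121500 = 19.7010.

19.701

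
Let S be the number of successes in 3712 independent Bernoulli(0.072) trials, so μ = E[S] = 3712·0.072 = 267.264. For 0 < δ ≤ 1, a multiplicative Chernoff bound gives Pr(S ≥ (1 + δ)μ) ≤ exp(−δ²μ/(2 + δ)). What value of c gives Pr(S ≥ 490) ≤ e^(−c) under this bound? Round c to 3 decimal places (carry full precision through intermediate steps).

Write 490 = (1 + δ)μ, so δ = 490/267.264 − 1 = 0.8333932…
Then the exponent is δ²μ/(2 + δ) = (490 − μ)² / (μ·(2 + δ)) = 65.513910.

65.514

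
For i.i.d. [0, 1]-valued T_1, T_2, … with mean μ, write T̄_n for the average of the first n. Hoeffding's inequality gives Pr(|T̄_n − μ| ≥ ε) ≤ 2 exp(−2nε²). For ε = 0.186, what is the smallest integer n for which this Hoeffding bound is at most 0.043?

Require 2·exp(−2nε²) ≤ 0.043, i.e. 2nε² ≥ ln(2/0.043) = 3.839702.
So n ≥ 3.839702 / (2·0.186²) = 55.493.
The smallest integer n is 56.

56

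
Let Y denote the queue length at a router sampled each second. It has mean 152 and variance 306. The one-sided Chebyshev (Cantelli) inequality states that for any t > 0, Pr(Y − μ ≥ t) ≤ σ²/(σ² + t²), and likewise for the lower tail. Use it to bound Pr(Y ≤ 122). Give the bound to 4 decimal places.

Here σ² = 306 and t = 30, so σ² + t² = 1206.
Cantelli's bound: 306/1206 = 0.2537.

0.2537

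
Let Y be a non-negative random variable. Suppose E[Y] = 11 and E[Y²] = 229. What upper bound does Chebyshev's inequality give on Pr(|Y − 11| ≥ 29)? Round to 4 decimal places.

0.1284

Var(Y) = E[Y²] − (E[Y])² = 229 − 121 = 108.
Chebyshev's inequality: Pr(|Y − μ| ≥ t) ≤ Var(Y)/t² = 108/841 = 0.1284.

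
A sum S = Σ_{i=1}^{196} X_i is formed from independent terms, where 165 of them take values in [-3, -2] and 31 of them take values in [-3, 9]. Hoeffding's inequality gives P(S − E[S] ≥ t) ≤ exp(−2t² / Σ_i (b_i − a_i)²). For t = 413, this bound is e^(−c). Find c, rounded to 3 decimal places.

Σ(b_i − a_i)² = 165·1² + 31·12² = 4629.
c = 2t² / 4629 = 2·413² / 4629 = 73.6958.

73.696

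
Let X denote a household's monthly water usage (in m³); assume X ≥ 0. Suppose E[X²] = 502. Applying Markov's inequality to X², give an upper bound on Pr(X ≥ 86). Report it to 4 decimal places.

Since X ≥ 0, the event {X ≥ 86} is the same as {X² ≥ 7396}.
Markov's inequality applied to X² gives Pr(X² ≥ 7396) ≤ E[X²]/7396 = 502/7396 = 0.0679.

0.0679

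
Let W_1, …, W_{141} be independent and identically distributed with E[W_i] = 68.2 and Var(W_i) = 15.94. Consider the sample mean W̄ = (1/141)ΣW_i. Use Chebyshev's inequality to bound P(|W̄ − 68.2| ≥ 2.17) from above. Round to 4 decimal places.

0.0240

Var(W̄) = Var(W_i)/n = 15.94/141 = 0.11305.
Chebyshev: P(|W̄ − 68.2| ≥ 2.17) ≤ Var(W̄)/(2.17)² = 15.94/(141·2.17²) = 0.0240.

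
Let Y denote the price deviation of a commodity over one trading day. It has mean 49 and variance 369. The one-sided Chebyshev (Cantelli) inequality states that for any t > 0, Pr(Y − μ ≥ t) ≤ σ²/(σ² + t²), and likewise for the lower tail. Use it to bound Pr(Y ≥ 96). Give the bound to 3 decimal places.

0.143

Here σ² = 369 and t = 47, so σ² + t² = 2578.
Cantelli's bound: 369/2578 = 0.1431.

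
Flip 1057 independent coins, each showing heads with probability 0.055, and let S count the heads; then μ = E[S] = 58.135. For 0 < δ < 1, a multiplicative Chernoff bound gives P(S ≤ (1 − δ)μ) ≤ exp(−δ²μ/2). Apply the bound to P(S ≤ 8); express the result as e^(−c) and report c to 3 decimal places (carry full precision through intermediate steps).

21.618

Write 8 = (1 − δ)μ, so δ = 1 − 8/58.135 = 0.8623893…
Then the exponent is δ²μ/2 = (μ − 8)²/(2μ) = 21.617943.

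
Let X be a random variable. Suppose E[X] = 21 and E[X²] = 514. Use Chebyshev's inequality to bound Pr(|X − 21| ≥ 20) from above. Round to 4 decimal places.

Var(X) = E[X²] − (E[X])² = 514 − 441 = 73.
Chebyshev's inequality: Pr(|X − μ| ≥ t) ≤ Var(X)/t² = 73/400 = 0.1825.

0.1825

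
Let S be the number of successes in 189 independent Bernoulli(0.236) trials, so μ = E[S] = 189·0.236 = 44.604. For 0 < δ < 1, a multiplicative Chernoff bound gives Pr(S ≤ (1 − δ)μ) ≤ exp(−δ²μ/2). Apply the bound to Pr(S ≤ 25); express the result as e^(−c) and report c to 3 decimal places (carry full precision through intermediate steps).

Write 25 = (1 − δ)μ, so δ = 1 − 25/44.604 = 0.4395122…
Then the exponent is δ²μ/2 = (μ − 25)²/(2μ) = 4.308098.

4.308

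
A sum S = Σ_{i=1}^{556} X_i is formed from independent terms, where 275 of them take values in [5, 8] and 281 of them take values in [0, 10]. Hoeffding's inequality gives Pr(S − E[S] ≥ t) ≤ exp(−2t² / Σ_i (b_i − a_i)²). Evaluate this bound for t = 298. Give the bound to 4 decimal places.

Σ(b_i − a_i)² = 275·3² + 281·10² = 30575.
Exponent = 2·298² / 30575 = 5.80893.
Bound = exp(−5.80893) = 0.00300.

0.0030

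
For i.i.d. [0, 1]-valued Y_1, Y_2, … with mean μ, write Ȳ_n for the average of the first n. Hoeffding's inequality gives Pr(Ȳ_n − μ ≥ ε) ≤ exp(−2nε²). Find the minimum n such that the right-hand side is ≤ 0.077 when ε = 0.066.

295

Require exp(−2nε²) ≤ 0.077, i.e. 2nε² ≥ ln(1/0.077) = 2.563950.
So n ≥ 2.563950 / (2·0.066²) = 294.301.
The smallest integer n is 295.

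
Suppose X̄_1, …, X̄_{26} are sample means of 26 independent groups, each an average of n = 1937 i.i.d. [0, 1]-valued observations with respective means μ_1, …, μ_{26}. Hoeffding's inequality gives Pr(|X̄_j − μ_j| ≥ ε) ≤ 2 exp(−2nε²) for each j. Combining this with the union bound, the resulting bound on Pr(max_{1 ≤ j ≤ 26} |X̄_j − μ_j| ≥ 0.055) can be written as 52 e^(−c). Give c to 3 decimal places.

11.719

Union bound over the 26 events: Pr(max_{1 ≤ j ≤ 26} |X̄_j − μ_j| ≥ 0.055) ≤ 26·2·exp(−2nε²) = 52 exp(−2·1937·0.055²).
So c = 2·1937·0.055² = 11.7188.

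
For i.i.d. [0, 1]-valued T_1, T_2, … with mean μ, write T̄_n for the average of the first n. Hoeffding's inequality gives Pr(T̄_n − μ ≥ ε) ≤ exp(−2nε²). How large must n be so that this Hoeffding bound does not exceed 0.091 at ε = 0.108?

103

Require exp(−2nε²) ≤ 0.091, i.e. 2nε² ≥ ln(1/0.091) = 2.396896.
So n ≥ 2.396896 / (2·0.108²) = 102.748.
The smallest integer n is 103.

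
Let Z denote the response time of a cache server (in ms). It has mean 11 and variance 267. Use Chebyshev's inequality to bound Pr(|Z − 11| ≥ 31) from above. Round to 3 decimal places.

0.278

Chebyshev: Pr(|Z − μ| ≥ t) ≤ Var(Z)/t².
Bound = 267 / 961 = 0.2778.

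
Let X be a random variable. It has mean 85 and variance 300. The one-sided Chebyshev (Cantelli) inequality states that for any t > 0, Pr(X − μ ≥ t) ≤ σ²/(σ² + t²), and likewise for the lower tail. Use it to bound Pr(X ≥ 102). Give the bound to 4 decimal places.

0.5093

Here σ² = 300 and t = 17, so σ² + t² = 589.
Cantelli's bound: 300/589 = 0.5093.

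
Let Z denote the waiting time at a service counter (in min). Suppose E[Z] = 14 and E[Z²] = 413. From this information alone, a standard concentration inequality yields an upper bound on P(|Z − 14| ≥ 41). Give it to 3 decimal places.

The first two moments determine the variance, so Chebyshev's inequality is the sharpest standard bound available.
Var(Z) = E[Z²] − (E[Z])² = 413 − 196 = 217.
Chebyshev's inequality: P(|Z − μ| ≥ t) ≤ Var(Z)/t² = 217/1681 = 0.1291.

0.129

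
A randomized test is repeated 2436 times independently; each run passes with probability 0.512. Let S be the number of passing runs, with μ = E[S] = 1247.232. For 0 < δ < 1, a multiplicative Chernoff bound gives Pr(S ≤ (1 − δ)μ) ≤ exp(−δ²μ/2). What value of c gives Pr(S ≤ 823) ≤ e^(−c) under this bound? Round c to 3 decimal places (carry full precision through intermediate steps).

72.149

Write 823 = (1 − δ)μ, so δ = 1 − 823/1247.232 = 0.3401388…
Then the exponent is δ²μ/2 = (μ − 823)²/(2μ) = 72.148882.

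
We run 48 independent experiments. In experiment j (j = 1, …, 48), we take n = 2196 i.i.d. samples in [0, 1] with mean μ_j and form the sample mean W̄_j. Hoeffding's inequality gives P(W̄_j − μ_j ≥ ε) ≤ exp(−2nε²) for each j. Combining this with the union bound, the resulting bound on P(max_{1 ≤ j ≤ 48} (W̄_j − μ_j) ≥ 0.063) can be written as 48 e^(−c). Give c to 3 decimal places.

17.432

Union bound over the 48 events: P(max_{1 ≤ j ≤ 48} (W̄_j − μ_j) ≥ 0.063) ≤ 48·exp(−2nε²) = 48 exp(−2·2196·0.063²).
So c = 2·2196·0.063² = 17.4318.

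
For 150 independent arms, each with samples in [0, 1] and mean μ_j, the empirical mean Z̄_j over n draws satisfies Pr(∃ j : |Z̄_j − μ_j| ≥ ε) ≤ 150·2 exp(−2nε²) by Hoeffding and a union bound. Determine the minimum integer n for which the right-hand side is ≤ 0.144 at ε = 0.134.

213

Need 2·150·exp(−2nε²) ≤ 0.144, i.e. exp(−2nε²) ≤ 0.144/300.
So 2nε² ≥ ln(300/0.144) = 7.641724.
Hence n ≥ 7.641724/(2·0.134²) = 212.790.
The smallest integer n is 213.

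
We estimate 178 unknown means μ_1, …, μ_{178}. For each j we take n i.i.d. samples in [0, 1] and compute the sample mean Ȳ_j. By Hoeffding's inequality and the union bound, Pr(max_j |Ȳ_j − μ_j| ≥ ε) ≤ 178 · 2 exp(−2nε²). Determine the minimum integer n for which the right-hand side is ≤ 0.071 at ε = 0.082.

634

Need 2·178·exp(−2nε²) ≤ 0.071, i.e. exp(−2nε²) ≤ 0.071/356.
So 2nε² ≥ ln(356/0.071) = 8.520006.
Hence n ≥ 8.520006/(2·0.082²) = 633.552.
The smallest integer n is 634.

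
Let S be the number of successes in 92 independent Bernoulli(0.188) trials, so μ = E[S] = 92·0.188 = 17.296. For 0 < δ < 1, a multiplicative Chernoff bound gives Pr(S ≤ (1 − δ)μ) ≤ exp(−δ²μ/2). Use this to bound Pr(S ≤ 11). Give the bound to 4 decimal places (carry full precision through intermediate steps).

0.3179

Write 11 = (1 − δ)μ, so δ = 1 − 11/17.296 = 0.3640148…
Then the exponent is δ²μ/2 = (μ − 11)²/(2μ) = 1.145919.
Bound = exp(−1.145919) = 0.31793.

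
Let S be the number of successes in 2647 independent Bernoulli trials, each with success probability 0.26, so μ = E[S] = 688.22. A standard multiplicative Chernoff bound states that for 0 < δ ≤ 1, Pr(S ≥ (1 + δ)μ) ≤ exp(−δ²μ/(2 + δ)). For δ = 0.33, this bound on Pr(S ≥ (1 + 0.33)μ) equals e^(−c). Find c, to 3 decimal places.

32.166

c = δ²μ/(2 + δ) = 0.33²·688.22/(2 + 0.33) = 32.1662.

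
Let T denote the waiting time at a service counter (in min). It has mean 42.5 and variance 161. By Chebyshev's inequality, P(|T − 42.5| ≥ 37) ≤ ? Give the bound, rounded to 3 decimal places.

0.118

Chebyshev: P(|T − μ| ≥ t) ≤ Var(T)/t².
Bound = 161 / 1369 = 0.1176.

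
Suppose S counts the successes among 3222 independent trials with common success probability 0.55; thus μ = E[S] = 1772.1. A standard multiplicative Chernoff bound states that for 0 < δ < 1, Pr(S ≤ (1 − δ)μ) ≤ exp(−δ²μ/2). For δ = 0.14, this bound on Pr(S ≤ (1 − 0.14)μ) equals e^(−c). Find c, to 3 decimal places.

c = δ²μ/2 = 0.14²·1772.1/2 = 17.3666.

17.367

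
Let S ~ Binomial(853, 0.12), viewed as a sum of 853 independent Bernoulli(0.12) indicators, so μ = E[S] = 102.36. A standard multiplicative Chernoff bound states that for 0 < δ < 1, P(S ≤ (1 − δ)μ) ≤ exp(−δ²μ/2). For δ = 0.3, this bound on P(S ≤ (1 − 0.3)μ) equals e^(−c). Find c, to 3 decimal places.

4.606

c = δ²μ/2 = 0.3²·102.36/2 = 4.6062.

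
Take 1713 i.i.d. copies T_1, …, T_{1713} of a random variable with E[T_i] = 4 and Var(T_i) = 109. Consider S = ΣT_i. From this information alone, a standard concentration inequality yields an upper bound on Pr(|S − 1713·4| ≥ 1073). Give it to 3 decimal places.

0.162

With mean and variance of each term known, Chebyshev's inequality bounds the deviation of the sum (or sample mean).
Var(S) = n·Var(T_i) = 1713·109 = 186717.
Chebyshev: Pr(|S − 1713·4| ≥ 1073) ≤ Var(S)/1073² = 186717/1151329 = 0.1622.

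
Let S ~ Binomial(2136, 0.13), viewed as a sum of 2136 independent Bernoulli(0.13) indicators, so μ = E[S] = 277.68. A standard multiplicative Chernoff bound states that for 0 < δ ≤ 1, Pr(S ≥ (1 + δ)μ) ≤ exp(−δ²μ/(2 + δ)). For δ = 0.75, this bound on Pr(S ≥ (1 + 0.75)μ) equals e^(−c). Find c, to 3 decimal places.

56.798

c = δ²μ/(2 + δ) = 0.75²·277.68/(2 + 0.75) = 56.7982.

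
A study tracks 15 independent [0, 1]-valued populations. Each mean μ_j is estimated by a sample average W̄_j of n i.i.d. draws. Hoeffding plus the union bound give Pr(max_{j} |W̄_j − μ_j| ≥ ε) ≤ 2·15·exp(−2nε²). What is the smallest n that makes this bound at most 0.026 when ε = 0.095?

391

Need 2·15·exp(−2nε²) ≤ 0.026, i.e. exp(−2nε²) ≤ 0.026/30.
So 2nε² ≥ ln(30/0.026) = 7.050856.
Hence n ≥ 7.050856/(2·0.095²) = 390.629.
The smallest integer n is 391.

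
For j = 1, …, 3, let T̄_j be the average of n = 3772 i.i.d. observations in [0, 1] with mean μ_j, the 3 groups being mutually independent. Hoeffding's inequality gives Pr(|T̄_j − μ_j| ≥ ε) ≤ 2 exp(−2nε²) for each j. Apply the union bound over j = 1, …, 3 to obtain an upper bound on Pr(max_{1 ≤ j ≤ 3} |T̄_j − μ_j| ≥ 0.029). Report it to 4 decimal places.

0.0105

Per-experiment Hoeffding bound: 2·exp(−2·3772·0.029²) = 2·exp(−6.34450) = 0.0035127.
Union bound over 3 events: 3·0.0035127 = 0.01054.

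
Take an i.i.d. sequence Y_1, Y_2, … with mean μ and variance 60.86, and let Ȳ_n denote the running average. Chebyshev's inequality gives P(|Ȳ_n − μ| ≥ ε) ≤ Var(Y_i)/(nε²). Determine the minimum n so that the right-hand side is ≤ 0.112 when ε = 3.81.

Require 60.86/(n·3.81²) ≤ 0.112, i.e. n ≥ 60.86/(0.112·3.81²) = 37.434.
The smallest integer n is 38.

38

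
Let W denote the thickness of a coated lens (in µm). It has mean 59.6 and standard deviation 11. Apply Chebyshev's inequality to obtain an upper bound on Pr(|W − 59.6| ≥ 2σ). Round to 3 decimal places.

0.250

Chebyshev: Pr(|W − μ| ≥ t) ≤ Var(W)/t².
Var(W) = σ² = 11² = 121.
t = 2·11 = 22.
Bound = 121 / 484 = 0.2500.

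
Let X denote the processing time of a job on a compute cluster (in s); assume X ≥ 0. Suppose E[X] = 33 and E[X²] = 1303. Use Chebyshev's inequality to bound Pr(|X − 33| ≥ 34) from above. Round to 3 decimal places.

Var(X) = E[X²] − (E[X])² = 1303 − 1089 = 214.
Chebyshev's inequality: Pr(|X − μ| ≥ t) ≤ Var(X)/t² = 214/1156 = 0.1851.

0.185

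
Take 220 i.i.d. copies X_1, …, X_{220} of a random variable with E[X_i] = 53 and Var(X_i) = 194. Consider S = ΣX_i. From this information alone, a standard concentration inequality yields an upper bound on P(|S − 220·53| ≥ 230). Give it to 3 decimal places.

0.807

With mean and variance of each term known, Chebyshev's inequality bounds the deviation of the sum (or sample mean).
Var(S) = n·Var(X_i) = 220·194 = 42680.
Chebyshev: P(|S − 220·53| ≥ 230) ≤ Var(S)/230² = 42680/52900 = 0.8068.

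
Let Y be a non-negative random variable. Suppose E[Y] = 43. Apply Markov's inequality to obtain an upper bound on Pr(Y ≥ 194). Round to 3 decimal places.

0.222

Markov's inequality: for a non-negative random variable, Pr(Y ≥ a) ≤ E[Y]/a.
Here E[Y] = 43 and a = 194, so the bound is 43/194 = 0.2216.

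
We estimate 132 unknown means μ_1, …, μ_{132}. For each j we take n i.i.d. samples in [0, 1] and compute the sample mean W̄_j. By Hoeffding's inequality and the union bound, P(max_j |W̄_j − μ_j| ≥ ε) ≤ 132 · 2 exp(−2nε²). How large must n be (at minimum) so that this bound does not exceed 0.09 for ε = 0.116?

297

Need 2·132·exp(−2nε²) ≤ 0.09, i.e. exp(−2nε²) ≤ 0.09/264.
So 2nε² ≥ ln(264/0.09) = 7.983895.
Hence n ≥ 7.983895/(2·0.116²) = 296.667.
The smallest integer n is 297.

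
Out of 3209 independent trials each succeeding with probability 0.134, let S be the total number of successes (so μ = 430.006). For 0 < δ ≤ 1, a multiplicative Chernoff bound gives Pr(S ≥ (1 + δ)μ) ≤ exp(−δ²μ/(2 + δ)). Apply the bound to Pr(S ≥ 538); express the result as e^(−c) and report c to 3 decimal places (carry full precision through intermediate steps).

12.048

Write 538 = (1 + δ)μ, so δ = 538/430.006 − 1 = 0.2511453…
Then the exponent is δ²μ/(2 + δ) = (538 − μ)² / (μ·(2 + δ)) = 12.048173.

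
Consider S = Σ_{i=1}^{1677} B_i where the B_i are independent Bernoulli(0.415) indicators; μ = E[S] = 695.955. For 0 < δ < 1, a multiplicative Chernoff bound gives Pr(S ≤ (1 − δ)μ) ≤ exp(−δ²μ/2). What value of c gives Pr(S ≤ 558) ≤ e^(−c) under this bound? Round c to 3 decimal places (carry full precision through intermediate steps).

13.673

Write 558 = (1 − δ)μ, so δ = 1 − 558/695.955 = 0.198224…
Then the exponent is δ²μ/2 = (μ − 558)²/(2μ) = 13.672998.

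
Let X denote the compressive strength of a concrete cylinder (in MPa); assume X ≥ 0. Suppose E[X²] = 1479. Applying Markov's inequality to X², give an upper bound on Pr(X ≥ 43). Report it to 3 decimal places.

Since X ≥ 0, the event {X ≥ 43} is the same as {X² ≥ 1849}.
Markov's inequality applied to X² gives Pr(X² ≥ 1849) ≤ E[X²]/1849 = 1479/1849 = 0.7999.

0.800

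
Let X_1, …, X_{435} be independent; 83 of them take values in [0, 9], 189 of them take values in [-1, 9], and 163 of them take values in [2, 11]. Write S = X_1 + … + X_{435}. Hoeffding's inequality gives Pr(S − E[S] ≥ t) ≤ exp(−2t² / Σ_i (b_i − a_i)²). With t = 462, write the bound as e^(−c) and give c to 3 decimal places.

10.995

Σ(b_i − a_i)² = 83·9² + 189·10² + 163·9² = 38826.
c = 2t² / 38826 = 2·462² / 38826 = 10.9949.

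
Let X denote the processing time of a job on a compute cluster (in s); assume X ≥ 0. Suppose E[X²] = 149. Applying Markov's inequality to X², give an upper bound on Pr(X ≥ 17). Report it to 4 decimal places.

Since X ≥ 0, the event {X ≥ 17} is the same as {X² ≥ 289}.
Markov's inequality applied to X² gives Pr(X² ≥ 289) ≤ E[X²]/289 = 149/289 = 0.5156.

0.5156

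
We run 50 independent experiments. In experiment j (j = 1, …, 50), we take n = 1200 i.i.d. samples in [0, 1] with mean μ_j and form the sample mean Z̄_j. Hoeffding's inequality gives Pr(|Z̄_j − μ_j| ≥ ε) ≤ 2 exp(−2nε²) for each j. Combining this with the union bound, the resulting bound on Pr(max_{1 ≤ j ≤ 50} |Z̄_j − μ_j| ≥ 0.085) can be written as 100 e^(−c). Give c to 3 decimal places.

Union bound over the 50 events: Pr(max_{1 ≤ j ≤ 50} |Z̄_j − μ_j| ≥ 0.085) ≤ 50·2·exp(−2nε²) = 100 exp(−2·1200·0.085²).
So c = 2·1200·0.085² = 17.3400.

17.340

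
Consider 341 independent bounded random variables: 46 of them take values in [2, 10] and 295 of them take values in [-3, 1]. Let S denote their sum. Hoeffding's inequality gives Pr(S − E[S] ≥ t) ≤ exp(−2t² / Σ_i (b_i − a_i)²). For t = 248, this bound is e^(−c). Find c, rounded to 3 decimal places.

Σ(b_i − a_i)² = 46·8² + 295·4² = 7664.
c = 2t² / 7664 = 2·248² / 7664 = 16.0501.

16.050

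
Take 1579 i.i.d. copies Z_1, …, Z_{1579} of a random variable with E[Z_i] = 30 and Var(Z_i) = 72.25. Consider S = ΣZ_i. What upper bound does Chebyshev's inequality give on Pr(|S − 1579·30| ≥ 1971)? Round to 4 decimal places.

0.0294

Var(S) = n·Var(Z_i) = 1579·72.25 = 114082.75.
Chebyshev: Pr(|S − 1579·30| ≥ 1971) ≤ Var(S)/1971² = 114082.75/3884841 = 0.0294.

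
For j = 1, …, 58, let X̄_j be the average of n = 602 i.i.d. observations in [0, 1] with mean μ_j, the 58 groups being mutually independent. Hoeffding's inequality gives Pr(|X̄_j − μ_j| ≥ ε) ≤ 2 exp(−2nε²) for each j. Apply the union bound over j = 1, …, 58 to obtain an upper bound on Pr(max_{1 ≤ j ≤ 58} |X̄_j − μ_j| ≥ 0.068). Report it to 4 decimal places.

0.4432

Per-experiment Hoeffding bound: 2·exp(−2·602·0.068²) = 2·exp(−5.56730) = 0.0076416.
Union bound over 58 events: 58·0.0076416 = 0.44321.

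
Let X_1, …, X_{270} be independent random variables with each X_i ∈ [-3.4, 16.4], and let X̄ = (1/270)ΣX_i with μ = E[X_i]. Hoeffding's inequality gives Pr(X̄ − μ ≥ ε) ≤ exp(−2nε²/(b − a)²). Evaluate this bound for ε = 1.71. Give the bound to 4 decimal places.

Exponent: 2nε²/(b − a)² = 2·270·1.71² / 19.8² = 4.02769.
Bound = exp(−4.02769) = 0.01782.

0.0178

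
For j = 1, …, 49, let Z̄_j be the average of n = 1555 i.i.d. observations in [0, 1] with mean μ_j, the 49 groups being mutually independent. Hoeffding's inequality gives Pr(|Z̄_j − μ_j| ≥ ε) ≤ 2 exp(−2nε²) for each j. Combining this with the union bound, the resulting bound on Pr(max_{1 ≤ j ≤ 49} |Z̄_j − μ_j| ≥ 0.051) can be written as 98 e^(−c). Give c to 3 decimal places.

8.089

Union bound over the 49 events: Pr(max_{1 ≤ j ≤ 49} |Z̄_j − μ_j| ≥ 0.051) ≤ 49·2·exp(−2nε²) = 98 exp(−2·1555·0.051²).
So c = 2·1555·0.051² = 8.0891.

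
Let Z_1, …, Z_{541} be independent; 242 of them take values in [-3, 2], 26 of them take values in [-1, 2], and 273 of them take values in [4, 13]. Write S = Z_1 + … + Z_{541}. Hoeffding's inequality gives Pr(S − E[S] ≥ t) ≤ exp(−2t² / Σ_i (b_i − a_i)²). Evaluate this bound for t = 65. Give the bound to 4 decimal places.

Σ(b_i − a_i)² = 242·5² + 26·3² + 273·9² = 28397.
Exponent = 2·65² / 28397 = 0.29757.
Bound = exp(−0.29757) = 0.74262.

0.7426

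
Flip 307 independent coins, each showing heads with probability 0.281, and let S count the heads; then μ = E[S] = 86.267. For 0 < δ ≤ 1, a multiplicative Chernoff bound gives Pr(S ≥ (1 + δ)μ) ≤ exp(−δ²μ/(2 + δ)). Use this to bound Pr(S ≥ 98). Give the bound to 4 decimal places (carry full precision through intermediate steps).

Write 98 = (1 + δ)μ, so δ = 98/86.267 − 1 = 0.136008…
Then the exponent is δ²μ/(2 + δ) = (98 − μ)² / (μ·(2 + δ)) = 0.747086.
Bound = exp(−0.747086) = 0.47375.

0.4737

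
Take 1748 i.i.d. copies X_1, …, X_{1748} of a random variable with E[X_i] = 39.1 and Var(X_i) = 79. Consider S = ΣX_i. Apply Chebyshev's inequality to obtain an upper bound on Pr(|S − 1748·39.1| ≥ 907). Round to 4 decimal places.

Var(S) = n·Var(X_i) = 1748·79 = 138092.
Chebyshev: Pr(|S − 1748·39.1| ≥ 907) ≤ Var(S)/907² = 138092/822649 = 0.1679.

0.1679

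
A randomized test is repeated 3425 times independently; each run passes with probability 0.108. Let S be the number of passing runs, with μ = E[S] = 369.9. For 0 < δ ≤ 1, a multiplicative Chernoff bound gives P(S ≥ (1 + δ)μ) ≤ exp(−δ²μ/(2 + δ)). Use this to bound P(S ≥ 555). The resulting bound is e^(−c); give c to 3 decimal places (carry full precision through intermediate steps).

37.044

Write 555 = (1 + δ)μ, so δ = 555/369.9 − 1 = 0.5004055…
Then the exponent is δ²μ/(2 + δ) = (555 − μ)² / (μ·(2 + δ)) = 37.044016.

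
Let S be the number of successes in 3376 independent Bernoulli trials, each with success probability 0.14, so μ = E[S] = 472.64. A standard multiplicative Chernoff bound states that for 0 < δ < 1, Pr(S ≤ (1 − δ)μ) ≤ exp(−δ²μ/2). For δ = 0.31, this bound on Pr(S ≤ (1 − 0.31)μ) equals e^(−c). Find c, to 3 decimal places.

22.710

c = δ²μ/2 = 0.31²·472.64/2 = 22.7104.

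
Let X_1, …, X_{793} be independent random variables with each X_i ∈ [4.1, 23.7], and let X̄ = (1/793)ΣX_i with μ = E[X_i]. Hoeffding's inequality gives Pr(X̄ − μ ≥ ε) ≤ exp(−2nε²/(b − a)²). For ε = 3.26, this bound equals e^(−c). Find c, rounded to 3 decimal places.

c = 2nε²/(b − a)² = 2·793·3.26² / 19.6² = 43.8759.

43.876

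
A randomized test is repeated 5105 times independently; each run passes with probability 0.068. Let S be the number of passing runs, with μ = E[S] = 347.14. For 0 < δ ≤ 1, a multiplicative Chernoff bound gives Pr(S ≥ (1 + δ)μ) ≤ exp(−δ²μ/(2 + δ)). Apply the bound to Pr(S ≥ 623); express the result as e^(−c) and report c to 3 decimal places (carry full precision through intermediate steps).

78.441

Write 623 = (1 + δ)μ, so δ = 623/347.14 − 1 = 0.794665…
Then the exponent is δ²μ/(2 + δ) = (623 − μ)² / (μ·(2 + δ)) = 78.440987.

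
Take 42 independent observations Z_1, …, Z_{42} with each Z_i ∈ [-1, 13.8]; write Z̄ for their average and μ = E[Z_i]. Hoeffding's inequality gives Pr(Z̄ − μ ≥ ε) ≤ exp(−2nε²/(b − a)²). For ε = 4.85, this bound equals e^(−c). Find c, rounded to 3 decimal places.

c = 2nε²/(b − a)² = 2·42·4.85² / 14.8² = 9.0207.

9.021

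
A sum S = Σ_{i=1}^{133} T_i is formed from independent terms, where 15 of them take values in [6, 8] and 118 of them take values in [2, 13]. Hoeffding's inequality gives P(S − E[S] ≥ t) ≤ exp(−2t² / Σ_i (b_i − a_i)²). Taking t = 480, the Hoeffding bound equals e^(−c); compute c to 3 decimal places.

Σ(b_i − a_i)² = 15·2² + 118·11² = 14338.
c = 2t² / 14338 = 2·480² / 14338 = 32.1384.

32.138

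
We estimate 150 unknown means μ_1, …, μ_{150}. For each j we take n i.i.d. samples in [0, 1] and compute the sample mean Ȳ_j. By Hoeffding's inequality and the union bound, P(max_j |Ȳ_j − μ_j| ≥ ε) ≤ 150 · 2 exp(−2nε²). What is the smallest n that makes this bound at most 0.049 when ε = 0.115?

Need 2·150·exp(−2nε²) ≤ 0.049, i.e. exp(−2nε²) ≤ 0.049/300.
So 2nε² ≥ ln(300/0.049) = 8.719717.
Hence n ≥ 8.719717/(2·0.115²) = 329.668.
The smallest integer n is 330.

330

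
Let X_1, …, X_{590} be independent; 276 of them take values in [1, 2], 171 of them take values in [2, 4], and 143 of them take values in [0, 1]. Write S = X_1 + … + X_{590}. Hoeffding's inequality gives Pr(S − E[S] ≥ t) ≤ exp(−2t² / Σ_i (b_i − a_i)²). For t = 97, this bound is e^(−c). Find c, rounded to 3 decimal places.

Σ(b_i − a_i)² = 276·1² + 171·2² + 143·1² = 1103.
c = 2t² / 1103 = 2·97² / 1103 = 17.0607.

17.061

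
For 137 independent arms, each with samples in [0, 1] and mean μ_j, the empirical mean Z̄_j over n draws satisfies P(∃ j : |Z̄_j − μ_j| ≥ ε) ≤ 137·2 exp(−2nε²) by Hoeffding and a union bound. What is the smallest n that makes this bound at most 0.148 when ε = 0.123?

Need 2·137·exp(−2nε²) ≤ 0.148, i.e. exp(−2nε²) ≤ 0.148/274.
So 2nε² ≥ ln(274/0.148) = 7.523671.
Hence n ≥ 7.523671/(2·0.123²) = 248.651.
The smallest integer n is 249.

249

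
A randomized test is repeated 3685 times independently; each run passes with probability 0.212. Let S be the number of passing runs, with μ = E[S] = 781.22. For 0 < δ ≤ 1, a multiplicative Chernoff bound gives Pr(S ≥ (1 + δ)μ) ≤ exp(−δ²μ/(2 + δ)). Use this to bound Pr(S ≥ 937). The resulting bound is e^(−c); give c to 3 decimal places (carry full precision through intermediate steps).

Write 937 = (1 + δ)μ, so δ = 937/781.22 − 1 = 0.1994061…
Then the exponent is δ²μ/(2 + δ) = (937 − μ)² / (μ·(2 + δ)) = 14.123575.

14.124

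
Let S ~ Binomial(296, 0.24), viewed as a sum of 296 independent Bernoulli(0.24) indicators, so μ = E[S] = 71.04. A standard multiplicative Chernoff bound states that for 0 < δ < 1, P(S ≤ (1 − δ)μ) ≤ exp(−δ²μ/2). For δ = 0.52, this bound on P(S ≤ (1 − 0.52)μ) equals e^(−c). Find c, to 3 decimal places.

c = δ²μ/2 = 0.52²·71.04/2 = 9.6046.

9.605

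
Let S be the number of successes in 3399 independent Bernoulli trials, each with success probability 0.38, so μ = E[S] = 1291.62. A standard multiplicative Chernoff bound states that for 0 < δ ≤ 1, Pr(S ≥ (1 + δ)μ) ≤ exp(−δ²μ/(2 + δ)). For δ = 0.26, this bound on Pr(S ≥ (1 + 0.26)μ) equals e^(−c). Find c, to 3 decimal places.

38.634

c = δ²μ/(2 + δ) = 0.26²·1291.62/(2 + 0.26) = 38.6343.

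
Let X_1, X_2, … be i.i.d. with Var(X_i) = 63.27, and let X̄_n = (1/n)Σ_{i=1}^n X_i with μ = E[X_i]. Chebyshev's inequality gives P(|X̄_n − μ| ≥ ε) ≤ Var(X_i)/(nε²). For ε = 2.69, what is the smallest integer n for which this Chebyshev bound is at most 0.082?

Require 63.27/(n·2.69²) ≤ 0.082, i.e. n ≥ 63.27/(0.082·2.69²) = 106.630.
The smallest integer n is 107.

107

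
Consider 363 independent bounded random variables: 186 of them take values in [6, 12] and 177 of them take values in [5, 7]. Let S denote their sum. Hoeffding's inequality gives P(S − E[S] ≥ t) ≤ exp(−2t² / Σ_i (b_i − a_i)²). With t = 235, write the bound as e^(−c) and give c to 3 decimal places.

14.918

Σ(b_i − a_i)² = 186·6² + 177·2² = 7404.
c = 2t² / 7404 = 2·235² / 7404 = 14.9176.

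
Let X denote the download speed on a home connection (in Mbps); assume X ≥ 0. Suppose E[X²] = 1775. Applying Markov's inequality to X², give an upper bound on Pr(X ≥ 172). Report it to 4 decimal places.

0.0600

Since X ≥ 0, the event {X ≥ 172} is the same as {X² ≥ 29584}.
Markov's inequality applied to X² gives Pr(X² ≥ 29584) ≤ E[X²]/29584 = 1775/29584 = 0.0600.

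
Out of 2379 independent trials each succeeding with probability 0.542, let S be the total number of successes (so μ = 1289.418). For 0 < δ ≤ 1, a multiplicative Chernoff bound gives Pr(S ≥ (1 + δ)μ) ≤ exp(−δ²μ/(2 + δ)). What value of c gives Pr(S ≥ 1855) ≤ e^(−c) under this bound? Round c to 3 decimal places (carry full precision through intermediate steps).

101.730

Write 1855 = (1 + δ)μ, so δ = 1855/1289.418 − 1 = 0.4386336…
Then the exponent is δ²μ/(2 + δ) = (1855 − μ)² / (μ·(2 + δ)) = 101.730431.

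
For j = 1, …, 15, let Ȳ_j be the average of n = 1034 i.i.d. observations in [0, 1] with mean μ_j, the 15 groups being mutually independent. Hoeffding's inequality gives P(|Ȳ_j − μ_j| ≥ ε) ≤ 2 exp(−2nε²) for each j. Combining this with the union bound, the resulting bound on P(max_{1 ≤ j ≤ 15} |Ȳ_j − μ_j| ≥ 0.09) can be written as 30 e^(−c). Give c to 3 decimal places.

16.751

Union bound over the 15 events: P(max_{1 ≤ j ≤ 15} |Ȳ_j − μ_j| ≥ 0.09) ≤ 15·2·exp(−2nε²) = 30 exp(−2·1034·0.09²).
So c = 2·1034·0.09² = 16.7508.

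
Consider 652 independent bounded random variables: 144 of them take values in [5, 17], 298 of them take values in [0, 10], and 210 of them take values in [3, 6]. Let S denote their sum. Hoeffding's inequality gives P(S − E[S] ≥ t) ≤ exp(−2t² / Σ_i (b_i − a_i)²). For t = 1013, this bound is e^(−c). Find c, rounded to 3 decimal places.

39.147

Σ(b_i − a_i)² = 144·12² + 298·10² + 210·3² = 52426.
c = 2t² / 52426 = 2·1013² / 52426 = 39.1473.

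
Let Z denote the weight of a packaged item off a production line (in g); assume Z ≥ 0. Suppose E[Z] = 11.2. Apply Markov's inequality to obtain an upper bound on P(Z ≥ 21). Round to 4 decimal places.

0.5333

Markov's inequality: for a non-negative random variable, P(Z ≥ a) ≤ E[Z]/a.
Here E[Z] = 11.2 and a = 21, so the bound is 11.2/21 = 0.5333.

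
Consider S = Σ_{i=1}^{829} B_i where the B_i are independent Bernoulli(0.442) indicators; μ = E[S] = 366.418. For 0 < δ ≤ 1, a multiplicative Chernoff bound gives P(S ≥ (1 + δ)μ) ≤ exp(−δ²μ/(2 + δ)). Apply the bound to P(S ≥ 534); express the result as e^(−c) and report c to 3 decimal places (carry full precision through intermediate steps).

31.190

Write 534 = (1 + δ)μ, so δ = 534/366.418 − 1 = 0.457352…
Then the exponent is δ²μ/(2 + δ) = (534 − μ)² / (μ·(2 + δ)) = 31.189655.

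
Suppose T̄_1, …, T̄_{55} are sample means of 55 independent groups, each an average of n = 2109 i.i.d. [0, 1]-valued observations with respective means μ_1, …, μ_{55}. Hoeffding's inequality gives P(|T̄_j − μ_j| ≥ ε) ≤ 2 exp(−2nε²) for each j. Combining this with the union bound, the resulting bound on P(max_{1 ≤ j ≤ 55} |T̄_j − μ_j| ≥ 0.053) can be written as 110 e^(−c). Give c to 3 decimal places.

11.848

Union bound over the 55 events: P(max_{1 ≤ j ≤ 55} |T̄_j − μ_j| ≥ 0.053) ≤ 55·2·exp(−2nε²) = 110 exp(−2·2109·0.053²).
So c = 2·2109·0.053² = 11.8484.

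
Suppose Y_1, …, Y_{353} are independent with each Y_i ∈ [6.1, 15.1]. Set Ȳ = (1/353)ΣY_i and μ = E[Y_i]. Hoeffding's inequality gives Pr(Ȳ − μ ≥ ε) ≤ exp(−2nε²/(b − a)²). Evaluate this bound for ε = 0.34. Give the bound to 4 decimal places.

0.3651

Exponent: 2nε²/(b − a)² = 2·353·0.34² / 9² = 1.00758.
Bound = exp(−1.00758) = 0.36510.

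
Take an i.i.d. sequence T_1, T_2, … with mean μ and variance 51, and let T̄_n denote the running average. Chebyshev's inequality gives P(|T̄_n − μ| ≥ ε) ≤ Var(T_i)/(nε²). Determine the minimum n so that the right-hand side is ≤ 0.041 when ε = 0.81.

1896

Require 51/(n·0.81²) ≤ 0.041, i.e. n ≥ 51/(0.041·0.81²) = 1895.904.
The smallest integer n is 1896.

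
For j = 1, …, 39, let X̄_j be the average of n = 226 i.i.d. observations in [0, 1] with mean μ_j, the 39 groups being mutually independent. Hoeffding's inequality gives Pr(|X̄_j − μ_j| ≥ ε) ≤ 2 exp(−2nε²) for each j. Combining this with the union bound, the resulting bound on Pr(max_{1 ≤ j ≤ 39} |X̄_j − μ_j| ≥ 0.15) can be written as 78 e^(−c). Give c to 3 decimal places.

Union bound over the 39 events: Pr(max_{1 ≤ j ≤ 39} |X̄_j − μ_j| ≥ 0.15) ≤ 39·2·exp(−2nε²) = 78 exp(−2·226·0.15²).
So c = 2·226·0.15² = 10.1700.

10.170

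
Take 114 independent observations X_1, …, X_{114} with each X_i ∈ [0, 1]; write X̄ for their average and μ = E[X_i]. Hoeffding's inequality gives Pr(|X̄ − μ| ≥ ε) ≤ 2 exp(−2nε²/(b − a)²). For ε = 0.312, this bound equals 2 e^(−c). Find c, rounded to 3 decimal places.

22.194

c = 2nε²/(b − a)² = 2·114·0.312² / 1² = 22.1944.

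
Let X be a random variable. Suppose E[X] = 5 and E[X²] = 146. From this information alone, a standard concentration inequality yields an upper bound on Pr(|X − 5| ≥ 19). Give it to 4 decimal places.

0.3352

The first two moments determine the variance, so Chebyshev's inequality is the sharpest standard bound available.
Var(X) = E[X²] − (E[X])² = 146 − 25 = 121.
Chebyshev's inequality: Pr(|X − μ| ≥ t) ≤ Var(X)/t² = 121/361 = 0.3352.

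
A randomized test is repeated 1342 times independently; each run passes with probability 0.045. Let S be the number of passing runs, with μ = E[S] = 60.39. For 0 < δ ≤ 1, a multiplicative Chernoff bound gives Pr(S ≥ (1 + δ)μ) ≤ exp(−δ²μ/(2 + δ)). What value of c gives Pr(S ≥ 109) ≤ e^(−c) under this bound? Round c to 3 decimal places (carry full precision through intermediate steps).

13.950

Write 109 = (1 + δ)μ, so δ = 109/60.39 − 1 = 0.8049346…
Then the exponent is δ²μ/(2 + δ) = (109 − μ)² / (μ·(2 + δ)) = 13.949655.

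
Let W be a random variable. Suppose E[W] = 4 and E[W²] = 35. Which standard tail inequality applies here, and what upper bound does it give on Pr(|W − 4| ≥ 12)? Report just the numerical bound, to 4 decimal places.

The first two moments determine the variance, so Chebyshev's inequality is the sharpest standard bound available.
Var(W) = E[W²] − (E[W])² = 35 − 16 = 19.
Chebyshev's inequality: Pr(|W − μ| ≥ t) ≤ Var(W)/t² = 19/144 = 0.1319.

0.1319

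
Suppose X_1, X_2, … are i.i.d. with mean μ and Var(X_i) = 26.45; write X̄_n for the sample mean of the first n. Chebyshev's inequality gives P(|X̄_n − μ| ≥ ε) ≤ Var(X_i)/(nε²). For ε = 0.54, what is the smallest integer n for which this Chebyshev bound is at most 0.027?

3360

Require 26.45/(n·0.54²) ≤ 0.027, i.e. n ≥ 26.45/(0.027·0.54²) = 3359.498.
The smallest integer n is 3360.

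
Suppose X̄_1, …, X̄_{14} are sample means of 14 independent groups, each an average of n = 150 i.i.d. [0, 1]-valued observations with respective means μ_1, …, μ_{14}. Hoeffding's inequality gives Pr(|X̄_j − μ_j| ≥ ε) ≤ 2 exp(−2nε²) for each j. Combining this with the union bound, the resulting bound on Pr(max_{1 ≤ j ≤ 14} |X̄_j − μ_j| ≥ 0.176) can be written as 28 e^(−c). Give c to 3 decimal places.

Union bound over the 14 events: Pr(max_{1 ≤ j ≤ 14} |X̄_j − μ_j| ≥ 0.176) ≤ 14·2·exp(−2nε²) = 28 exp(−2·150·0.176²).
So c = 2·150·0.176² = 9.2928.

9.293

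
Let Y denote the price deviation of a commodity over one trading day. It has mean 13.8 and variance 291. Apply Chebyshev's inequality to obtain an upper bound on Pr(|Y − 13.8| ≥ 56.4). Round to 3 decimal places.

Chebyshev: Pr(|Y − μ| ≥ t) ≤ Var(Y)/t².
Bound = 291 / 3180.96 = 0.0915.

0.091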